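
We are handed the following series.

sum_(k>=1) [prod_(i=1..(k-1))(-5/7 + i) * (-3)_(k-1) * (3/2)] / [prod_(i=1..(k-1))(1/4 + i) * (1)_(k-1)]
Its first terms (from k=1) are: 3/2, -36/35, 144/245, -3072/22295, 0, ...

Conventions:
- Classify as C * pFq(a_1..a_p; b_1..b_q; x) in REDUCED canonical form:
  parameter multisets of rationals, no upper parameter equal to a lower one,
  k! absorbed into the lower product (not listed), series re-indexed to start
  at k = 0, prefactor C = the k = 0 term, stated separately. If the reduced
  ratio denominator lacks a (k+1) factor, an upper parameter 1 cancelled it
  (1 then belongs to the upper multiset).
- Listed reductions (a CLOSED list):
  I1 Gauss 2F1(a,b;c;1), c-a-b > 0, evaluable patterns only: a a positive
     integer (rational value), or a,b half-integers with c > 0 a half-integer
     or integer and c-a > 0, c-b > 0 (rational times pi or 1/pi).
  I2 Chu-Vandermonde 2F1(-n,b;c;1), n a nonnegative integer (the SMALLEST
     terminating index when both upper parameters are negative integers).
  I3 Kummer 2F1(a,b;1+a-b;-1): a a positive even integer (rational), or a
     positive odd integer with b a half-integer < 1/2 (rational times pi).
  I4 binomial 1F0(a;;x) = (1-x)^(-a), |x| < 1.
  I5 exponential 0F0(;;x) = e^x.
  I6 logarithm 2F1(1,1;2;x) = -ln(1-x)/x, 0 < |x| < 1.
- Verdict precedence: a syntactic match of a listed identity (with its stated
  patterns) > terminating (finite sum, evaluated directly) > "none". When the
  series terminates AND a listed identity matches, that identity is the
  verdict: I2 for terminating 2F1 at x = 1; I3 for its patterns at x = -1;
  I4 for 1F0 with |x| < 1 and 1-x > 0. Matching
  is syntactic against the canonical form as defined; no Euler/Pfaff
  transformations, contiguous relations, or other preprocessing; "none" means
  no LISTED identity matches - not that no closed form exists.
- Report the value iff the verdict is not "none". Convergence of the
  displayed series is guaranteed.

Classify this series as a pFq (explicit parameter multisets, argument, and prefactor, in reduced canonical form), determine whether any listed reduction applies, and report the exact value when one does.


Classification (C = 3/2): 2F1 with upper {-3, 2/7}, lower {5/4}, argument x = 1. Verdict: the Chu-Vandermonde identity I2 applies (terminating 2F1 at x = 1 with n = 3, b = 2/7, c = 5/4). Exact value: 8217/8918.

Key observation: x = 1 and the lower running product (C = 3/2) is a rising factorial.
Adjacent-term ratio: r(k) = 1 * (k-3) (k+2/7) / [(k+5/4) (k+1)] - rational; roots negated = parameters, x = 1, C = 3/2.


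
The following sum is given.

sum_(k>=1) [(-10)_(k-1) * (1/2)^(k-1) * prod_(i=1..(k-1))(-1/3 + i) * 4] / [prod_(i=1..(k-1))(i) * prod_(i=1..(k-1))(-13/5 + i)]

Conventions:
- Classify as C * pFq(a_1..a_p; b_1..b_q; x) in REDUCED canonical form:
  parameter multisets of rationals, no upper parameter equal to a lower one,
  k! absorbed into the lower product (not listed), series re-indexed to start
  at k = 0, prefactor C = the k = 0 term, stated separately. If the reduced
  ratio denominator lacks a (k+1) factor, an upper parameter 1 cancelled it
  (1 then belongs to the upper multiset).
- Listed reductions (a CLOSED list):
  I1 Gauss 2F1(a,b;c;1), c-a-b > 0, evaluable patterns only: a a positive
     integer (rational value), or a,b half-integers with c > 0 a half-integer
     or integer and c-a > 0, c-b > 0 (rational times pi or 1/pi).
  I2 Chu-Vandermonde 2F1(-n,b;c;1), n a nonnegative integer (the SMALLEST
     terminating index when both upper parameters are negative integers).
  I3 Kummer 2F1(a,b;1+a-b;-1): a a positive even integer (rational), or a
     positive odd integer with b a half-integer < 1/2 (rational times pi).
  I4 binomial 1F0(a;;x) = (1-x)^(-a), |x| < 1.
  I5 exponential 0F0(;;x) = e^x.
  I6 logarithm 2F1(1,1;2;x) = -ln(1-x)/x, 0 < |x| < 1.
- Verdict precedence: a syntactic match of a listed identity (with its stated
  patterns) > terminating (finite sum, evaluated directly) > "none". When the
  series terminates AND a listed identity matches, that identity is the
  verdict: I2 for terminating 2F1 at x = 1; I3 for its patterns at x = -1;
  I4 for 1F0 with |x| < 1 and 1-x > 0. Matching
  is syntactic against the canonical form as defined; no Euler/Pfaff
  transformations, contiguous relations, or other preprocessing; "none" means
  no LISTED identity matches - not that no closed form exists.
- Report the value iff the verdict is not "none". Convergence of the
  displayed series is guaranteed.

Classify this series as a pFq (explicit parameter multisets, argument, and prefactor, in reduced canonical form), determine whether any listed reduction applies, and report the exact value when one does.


Structural cue: x = (1/2) and the lower running product (C = 4, x = 1/2) is a rising factorial.
Step ratio: r(k) = (1/2) * (k-10) (k+2/3) / [(k-8/5) (k+1)] ; factor over Q: parameters, x = (1/2), and C = 4.

Prefactor 4, argument 1/2: 2F1 with upper {-10, 2/3} over lower {-8/5}. Verdict: terminating. (-10)_k vanishes past k = 10, leaving a 11-term sum, computed directly. Value: -6053991771269/2174605553664.


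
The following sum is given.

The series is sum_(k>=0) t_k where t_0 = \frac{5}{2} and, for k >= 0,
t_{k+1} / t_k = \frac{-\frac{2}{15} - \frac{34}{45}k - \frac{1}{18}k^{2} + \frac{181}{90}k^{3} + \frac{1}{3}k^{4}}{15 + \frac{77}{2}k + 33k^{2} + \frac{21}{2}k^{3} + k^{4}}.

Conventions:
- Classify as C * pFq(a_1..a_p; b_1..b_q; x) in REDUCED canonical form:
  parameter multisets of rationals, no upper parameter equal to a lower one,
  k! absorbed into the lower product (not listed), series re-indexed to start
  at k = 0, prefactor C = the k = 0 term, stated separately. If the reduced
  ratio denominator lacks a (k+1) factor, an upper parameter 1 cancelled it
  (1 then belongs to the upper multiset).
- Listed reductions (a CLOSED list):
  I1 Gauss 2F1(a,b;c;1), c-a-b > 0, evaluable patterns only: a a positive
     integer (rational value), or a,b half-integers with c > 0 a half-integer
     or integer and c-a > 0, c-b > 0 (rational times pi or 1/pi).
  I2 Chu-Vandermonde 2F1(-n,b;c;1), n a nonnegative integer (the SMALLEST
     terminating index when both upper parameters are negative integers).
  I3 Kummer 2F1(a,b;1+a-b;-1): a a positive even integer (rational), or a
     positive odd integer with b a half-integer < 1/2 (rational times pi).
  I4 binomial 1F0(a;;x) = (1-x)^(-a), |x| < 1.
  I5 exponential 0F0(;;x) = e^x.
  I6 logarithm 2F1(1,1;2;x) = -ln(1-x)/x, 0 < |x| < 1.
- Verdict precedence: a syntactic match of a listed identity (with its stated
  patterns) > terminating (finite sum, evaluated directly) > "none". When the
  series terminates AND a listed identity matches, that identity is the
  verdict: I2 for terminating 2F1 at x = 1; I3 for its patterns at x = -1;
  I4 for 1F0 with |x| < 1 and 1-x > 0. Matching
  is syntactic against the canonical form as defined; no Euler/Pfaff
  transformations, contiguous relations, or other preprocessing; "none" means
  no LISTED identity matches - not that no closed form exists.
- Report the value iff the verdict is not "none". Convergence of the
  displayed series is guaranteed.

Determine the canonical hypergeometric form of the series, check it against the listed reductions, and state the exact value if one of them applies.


Canonical form: C = \frac{5}{2} times 3F2 with upper {-\frac{2}{3}, \frac{1}{5}, \frac{1}{2}}, lower {1, \frac{5}{2}}, x = \frac{1}{3}. Verdict: none (x = \frac{1}{3}): each listed identity misses the multisets {-\frac{2}{3}, \frac{1}{5}, \frac{1}{2}} ; {1, \frac{5}{2}}.

First insight: x = \frac{1}{3} and the parameter 6 appears in both the upper and lower lists and cancels.
Term ratio: r(k) = \frac{1}{3} * (k-\frac{2}{3}) (k+\frac{1}{5}) (k+\frac{1}{2}) / [(k+1) (k+\frac{5}{2}) (k+1)] - rational in k. x = \frac{1}{3}; t_0 = \frac{5}{2}; negate the roots.


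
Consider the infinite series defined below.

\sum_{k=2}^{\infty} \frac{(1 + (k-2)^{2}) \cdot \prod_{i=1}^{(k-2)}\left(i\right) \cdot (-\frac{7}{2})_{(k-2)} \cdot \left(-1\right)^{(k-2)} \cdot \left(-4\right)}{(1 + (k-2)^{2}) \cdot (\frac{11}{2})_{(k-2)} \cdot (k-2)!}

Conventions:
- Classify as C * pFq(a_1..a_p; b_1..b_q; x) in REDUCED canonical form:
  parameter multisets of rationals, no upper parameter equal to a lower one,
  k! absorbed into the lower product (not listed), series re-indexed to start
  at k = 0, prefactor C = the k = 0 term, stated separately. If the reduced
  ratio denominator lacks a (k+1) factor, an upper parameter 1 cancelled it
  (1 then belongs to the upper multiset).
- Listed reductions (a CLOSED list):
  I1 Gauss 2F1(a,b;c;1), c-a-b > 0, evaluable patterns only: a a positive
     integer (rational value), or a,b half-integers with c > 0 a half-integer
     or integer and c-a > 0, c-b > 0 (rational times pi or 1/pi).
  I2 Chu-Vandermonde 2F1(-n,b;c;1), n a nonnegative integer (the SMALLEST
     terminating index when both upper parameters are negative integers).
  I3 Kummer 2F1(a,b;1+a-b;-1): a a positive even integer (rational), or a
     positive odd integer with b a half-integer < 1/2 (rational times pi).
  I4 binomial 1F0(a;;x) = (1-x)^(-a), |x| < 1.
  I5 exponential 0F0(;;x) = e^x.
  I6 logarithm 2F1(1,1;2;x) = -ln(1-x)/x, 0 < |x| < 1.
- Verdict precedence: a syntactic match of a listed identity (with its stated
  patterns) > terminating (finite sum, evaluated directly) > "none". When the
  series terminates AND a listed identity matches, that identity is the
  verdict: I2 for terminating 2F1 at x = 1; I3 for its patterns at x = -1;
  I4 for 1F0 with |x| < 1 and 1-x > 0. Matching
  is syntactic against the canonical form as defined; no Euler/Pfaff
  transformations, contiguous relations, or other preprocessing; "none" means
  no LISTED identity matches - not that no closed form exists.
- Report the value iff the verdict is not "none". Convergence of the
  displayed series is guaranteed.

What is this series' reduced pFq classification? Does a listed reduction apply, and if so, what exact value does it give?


The series (x = -1) is 2F1: upper {-\frac{7}{2}, 1}, lower {\frac{11}{2}}, prefactor -4. Verdict at x = -1: the Kummer evaluation I3 matches (x = -1; c = \frac{11}{2} equals 1+a-b for upper {-\frac{7}{2}, 1}: listed pattern). Sum: \left(-\frac{315}{128}\right) \cdot \pi.

Key observation: t_0 being -4, the running product (prefactor -4) telescopes to a rising factorial.
Ratio: r(k) = -1 * (k-\frac{7}{2}) (k+1) / [(k+\frac{11}{2}) (k+1)] - rational; roots negated = parameters, x = -1, C = -4.


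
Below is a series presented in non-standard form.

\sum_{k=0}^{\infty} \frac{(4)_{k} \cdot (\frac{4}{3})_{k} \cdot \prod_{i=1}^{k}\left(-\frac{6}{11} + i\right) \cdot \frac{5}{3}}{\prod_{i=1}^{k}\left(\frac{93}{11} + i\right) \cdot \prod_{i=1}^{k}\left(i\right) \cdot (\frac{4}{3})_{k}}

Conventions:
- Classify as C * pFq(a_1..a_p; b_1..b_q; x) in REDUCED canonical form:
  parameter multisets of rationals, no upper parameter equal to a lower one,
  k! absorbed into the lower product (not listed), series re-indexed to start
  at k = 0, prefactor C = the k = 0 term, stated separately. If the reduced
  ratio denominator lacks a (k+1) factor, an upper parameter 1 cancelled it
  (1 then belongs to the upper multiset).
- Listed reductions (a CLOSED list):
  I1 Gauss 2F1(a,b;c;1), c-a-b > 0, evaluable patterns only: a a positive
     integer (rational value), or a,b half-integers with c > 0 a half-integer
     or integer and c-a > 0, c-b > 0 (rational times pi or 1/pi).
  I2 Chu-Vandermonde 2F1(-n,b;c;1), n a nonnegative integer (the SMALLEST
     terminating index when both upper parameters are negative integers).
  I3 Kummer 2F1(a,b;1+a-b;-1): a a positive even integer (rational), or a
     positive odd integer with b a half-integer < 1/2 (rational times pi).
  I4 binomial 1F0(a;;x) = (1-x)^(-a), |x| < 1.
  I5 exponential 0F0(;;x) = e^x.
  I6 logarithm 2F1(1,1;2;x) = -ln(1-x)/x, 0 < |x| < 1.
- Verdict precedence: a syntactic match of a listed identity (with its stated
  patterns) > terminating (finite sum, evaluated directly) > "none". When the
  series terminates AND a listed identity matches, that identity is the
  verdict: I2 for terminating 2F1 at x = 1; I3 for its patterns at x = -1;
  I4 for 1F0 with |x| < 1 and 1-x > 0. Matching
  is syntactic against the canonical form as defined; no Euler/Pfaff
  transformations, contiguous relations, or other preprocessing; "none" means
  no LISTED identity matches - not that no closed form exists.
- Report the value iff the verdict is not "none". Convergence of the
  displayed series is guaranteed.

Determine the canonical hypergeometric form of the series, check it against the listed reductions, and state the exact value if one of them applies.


Reduced: x = 1, 2F1, upper = {\frac{5}{11}, 4}, lower = {\frac{104}{11}}, C = \frac{5}{3}. Verdict: this is Gauss (I1, integer-parameter pattern) (x = 1: the Gamma ratio telescopes since c-a-b = 5 > 0 and a = 4 in Z>0). Its exact value is \frac{451205}{204974}.

The tell: with t_0 = \frac{5}{3}, the parameter 4/3 appears in both the upper and lower lists and cancels.
Adjacent-term ratio: r(k) = 1 * (k+\frac{5}{11}) (k+4) / [(k+\frac{104}{11}) (k+1)] - rational; roots negated = parameters, x = 1, C = \frac{5}{3}.


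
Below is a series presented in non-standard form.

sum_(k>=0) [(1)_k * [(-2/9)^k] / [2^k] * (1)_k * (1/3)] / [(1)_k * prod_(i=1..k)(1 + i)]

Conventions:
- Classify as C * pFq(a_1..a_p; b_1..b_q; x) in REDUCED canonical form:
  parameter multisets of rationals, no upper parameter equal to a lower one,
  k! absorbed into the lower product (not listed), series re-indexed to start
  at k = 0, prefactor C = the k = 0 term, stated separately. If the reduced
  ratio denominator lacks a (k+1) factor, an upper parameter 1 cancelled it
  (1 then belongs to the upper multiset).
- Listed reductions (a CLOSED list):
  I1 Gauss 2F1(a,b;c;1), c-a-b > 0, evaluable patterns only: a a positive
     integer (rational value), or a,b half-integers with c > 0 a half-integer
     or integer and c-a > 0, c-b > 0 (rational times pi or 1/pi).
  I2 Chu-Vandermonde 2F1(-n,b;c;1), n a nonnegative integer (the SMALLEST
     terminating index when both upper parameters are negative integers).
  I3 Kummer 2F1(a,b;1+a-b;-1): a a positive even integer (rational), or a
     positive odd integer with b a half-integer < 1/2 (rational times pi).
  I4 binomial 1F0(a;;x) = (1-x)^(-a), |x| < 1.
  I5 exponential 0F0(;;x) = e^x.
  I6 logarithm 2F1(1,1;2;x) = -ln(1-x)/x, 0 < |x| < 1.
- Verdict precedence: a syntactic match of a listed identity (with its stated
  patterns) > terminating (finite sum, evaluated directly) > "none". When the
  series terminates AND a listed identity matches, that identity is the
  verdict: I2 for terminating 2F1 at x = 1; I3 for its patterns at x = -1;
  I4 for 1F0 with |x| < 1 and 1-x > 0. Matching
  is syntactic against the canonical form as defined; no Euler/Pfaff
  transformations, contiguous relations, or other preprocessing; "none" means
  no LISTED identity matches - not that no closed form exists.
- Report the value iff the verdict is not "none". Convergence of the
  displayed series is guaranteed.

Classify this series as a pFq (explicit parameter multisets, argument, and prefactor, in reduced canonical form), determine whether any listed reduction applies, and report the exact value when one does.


The series (x = -1/9) is 2F1: upper {1, 1}, lower {2}, prefactor 1/3. Verdict: the logarithmic series (I6) matches (the logarithm: parameters (1,1;2), x = -1/9). Hence: 3 * ln(10/9).

Key step: t_0 being 1/3, (1)_k (C = 1/3, x = -1/9) is k! itself.
Adjacent-term ratio: r(k) = (-1/9) * (k+1) (k+1) / [(k+2) (k+1)] ; factor over Q: parameters, x = (-1/9), and C = 1/3.


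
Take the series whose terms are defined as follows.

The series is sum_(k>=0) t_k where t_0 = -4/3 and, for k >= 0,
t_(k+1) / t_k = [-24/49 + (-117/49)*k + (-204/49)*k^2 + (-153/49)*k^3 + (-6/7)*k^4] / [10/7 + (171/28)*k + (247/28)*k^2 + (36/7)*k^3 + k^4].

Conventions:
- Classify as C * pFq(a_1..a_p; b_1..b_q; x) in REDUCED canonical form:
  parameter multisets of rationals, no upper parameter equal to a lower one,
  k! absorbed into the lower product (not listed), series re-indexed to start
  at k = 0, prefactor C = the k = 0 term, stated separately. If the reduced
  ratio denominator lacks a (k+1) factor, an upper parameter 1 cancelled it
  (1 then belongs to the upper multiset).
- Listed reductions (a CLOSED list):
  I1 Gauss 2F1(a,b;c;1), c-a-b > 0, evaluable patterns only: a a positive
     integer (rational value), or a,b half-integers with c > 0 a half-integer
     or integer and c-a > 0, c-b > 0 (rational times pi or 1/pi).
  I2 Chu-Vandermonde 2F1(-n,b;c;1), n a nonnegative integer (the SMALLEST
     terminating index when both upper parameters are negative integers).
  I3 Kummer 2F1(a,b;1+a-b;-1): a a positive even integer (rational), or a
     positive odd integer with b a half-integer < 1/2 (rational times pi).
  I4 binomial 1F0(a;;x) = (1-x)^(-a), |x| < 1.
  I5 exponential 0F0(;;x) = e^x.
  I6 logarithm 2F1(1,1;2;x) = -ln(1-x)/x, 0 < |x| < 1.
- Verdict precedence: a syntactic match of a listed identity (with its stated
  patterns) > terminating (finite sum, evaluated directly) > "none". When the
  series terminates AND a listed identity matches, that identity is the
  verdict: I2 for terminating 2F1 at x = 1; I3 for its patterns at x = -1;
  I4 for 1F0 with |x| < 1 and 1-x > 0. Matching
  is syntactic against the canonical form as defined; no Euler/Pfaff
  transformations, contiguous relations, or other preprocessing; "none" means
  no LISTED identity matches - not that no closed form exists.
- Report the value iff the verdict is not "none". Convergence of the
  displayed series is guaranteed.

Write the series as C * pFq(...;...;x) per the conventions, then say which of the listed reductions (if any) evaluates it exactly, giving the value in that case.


First insight: from the first term -4/3: the parameter 8/7 appears in both the upper and lower lists and cancels (alongside the other common factor).
Ratio: r(k) = (-6/7) * (k+1) (k+1) / [(k+5/2) (k+1)] ; factor over Q: parameters, x = (-6/7), and C = -4/3.

x = -6/7 here; the reduced form reads 2F1, upper {1, 1}, lower {5/2}, C = -4/3. Verdict: none. A 2F1 with upper {1, 1} fits none of I1-I6 at x = -6/7; the sum runs forever.


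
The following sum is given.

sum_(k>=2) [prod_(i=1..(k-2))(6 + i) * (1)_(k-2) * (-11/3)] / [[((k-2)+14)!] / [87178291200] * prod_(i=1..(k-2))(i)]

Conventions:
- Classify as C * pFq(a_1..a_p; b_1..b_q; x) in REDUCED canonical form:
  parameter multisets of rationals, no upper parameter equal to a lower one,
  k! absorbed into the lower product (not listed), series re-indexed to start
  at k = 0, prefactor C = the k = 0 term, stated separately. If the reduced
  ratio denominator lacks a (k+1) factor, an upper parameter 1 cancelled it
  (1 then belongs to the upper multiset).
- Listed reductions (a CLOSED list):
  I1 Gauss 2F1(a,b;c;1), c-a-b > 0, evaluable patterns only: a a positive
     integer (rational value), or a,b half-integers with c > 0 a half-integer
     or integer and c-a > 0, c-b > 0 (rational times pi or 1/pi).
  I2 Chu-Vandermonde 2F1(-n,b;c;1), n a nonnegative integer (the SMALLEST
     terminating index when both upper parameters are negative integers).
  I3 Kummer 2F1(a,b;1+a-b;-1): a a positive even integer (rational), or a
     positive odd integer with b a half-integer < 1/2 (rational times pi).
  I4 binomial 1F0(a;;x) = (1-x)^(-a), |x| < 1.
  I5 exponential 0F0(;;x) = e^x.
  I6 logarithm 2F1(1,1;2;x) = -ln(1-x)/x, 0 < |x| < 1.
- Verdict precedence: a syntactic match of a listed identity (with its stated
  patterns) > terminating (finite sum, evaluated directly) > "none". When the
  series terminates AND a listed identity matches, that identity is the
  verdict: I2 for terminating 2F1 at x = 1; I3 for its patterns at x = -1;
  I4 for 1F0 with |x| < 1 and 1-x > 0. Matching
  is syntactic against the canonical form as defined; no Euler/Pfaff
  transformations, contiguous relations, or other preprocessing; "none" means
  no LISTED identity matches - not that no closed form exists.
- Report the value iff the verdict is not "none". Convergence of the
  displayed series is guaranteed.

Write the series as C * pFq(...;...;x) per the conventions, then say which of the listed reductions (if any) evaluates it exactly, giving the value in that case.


Reduced: x = 1, 2F1, upper = {1, 7}, lower = {15}, C = -11/3. Verdict: this is the Gauss summation I1 (x = 1: the Gamma ratio telescopes since c-a-b = 7 > 0 and a = 1 in Z>0). Sum: -22/3.

Key step: from the first term -11/3: the product of the first k integers (prefactor -11/3) is k!.
Ratio: r(k) = 1 * (k+1) (k+7) / [(k+15) (k+1)] - poly over poly, x = 1 from leading terms; C = -11/3 at k = 0.


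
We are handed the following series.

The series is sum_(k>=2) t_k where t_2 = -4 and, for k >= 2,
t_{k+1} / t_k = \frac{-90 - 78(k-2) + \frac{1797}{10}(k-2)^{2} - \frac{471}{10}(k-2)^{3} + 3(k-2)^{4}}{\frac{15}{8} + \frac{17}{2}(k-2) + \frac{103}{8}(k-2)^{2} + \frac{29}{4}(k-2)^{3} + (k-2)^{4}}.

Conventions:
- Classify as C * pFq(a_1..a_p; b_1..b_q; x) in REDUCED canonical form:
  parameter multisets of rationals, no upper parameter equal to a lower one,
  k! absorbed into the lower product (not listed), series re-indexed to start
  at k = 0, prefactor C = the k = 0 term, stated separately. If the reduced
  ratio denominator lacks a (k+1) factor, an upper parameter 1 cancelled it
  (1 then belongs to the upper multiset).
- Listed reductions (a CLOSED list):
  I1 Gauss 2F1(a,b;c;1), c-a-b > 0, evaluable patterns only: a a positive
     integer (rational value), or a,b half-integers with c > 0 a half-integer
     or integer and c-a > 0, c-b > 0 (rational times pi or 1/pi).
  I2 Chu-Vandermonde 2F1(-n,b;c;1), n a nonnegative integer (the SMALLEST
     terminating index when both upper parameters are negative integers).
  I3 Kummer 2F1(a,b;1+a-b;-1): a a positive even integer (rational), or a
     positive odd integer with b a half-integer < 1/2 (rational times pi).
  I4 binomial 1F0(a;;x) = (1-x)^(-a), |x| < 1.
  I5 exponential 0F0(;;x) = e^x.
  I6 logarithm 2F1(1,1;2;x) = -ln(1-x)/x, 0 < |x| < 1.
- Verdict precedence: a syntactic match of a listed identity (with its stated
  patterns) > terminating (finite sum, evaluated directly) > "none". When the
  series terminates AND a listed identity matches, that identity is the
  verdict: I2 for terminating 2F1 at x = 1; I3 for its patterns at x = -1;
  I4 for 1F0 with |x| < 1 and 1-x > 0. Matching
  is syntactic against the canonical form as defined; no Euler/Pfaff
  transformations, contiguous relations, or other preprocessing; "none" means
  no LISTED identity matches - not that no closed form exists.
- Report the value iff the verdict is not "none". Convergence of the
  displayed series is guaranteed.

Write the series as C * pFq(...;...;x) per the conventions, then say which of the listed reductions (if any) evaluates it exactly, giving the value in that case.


Reduced: x = 3, 3F2, upper = {-10, -5, -\frac{6}{5}}, lower = {\frac{3}{4}, 5}, C = -4. Verdict: terminating - no listed pattern fits, but -5 in the upper list cuts the series at k = 5; direct evaluation. Sum: -\frac{57575399012}{160015625}.

Key observation: with t_0 = -4, cancel k + 1/2 from the displayed ratio first; then C = -4.
Term ratio: r(k) = 3 * (k-10) (k-5) (k-\frac{6}{5}) / [(k+\frac{3}{4}) (k+5) (k+1)] - rational in k. x = 3; t_0 = -4; negate the roots.


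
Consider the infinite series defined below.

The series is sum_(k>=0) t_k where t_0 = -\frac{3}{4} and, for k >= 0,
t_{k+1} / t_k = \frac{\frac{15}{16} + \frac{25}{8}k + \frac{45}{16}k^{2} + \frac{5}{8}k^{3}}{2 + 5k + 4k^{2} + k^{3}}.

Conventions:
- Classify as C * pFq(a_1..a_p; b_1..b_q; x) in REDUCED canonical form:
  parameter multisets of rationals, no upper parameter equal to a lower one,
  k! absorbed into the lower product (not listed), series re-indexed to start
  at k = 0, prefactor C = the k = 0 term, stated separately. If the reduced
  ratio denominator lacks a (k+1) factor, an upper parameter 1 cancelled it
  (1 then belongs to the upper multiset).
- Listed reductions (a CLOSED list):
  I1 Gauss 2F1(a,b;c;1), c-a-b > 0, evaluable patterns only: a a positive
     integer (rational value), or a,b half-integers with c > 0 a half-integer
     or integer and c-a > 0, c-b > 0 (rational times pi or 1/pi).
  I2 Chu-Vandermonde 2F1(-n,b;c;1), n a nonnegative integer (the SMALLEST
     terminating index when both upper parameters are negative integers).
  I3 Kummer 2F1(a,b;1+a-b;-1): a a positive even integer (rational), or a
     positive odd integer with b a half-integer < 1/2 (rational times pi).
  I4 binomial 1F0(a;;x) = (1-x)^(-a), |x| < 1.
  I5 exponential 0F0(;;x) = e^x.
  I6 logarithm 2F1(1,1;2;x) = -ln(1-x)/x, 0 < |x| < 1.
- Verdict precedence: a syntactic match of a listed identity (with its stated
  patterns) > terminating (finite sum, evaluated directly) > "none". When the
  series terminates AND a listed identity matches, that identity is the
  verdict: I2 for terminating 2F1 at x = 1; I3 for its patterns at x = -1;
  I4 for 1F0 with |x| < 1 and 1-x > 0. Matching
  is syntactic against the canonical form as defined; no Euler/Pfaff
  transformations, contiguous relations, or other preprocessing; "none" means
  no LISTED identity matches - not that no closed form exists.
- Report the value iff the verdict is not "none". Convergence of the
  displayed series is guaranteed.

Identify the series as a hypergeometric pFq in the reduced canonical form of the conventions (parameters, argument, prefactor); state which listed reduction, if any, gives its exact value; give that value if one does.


At argument \frac{5}{8}: a 2F1 with upper {\frac{1}{2}, 3}, lower {2}, scaled by C = -\frac{3}{4}. Verdict: none (x = \frac{5}{8}): each listed identity misses the multisets {\frac{1}{2}, 3} ; {2}.

First insight: from the first term -\frac{3}{4}: the parameter 1 appears in both the upper and lower lists and cancels.
Adjacent-term ratio: r(k) = \frac{5}{8} * (k+\frac{1}{2}) (k+3) / [(k+2) (k+1)] - poly over poly, x = \frac{5}{8} from leading terms; C = -\frac{3}{4} at k = 0.


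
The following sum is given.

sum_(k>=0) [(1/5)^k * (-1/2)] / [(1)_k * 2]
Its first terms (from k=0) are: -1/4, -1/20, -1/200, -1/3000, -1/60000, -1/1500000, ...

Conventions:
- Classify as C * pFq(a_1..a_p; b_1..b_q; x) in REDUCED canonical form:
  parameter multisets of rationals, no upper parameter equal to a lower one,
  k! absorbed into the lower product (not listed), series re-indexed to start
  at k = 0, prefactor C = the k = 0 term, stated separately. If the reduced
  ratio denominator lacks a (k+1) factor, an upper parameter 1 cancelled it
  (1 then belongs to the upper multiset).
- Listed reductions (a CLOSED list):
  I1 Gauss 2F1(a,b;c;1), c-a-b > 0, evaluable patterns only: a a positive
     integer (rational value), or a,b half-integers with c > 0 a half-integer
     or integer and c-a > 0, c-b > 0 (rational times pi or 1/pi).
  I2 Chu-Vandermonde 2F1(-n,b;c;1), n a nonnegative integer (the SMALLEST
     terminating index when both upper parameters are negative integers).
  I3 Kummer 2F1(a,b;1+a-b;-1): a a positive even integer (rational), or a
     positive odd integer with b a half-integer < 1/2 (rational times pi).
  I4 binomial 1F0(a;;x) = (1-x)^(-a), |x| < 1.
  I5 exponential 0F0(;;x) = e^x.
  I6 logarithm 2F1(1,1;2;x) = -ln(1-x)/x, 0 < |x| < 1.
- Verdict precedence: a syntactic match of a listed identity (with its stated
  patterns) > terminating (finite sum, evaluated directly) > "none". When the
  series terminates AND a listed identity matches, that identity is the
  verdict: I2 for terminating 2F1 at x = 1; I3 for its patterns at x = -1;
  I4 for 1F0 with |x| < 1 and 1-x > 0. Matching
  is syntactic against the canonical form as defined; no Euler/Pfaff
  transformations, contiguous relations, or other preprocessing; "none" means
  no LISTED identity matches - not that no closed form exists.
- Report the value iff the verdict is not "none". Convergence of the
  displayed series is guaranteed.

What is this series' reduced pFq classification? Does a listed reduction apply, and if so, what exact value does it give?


The series (x = 1/5) is 0F0: upper {-}, lower {-}, prefactor -1/4. Verdict: the exponential series (I5) fires (the 0F0 exponential series at x = 1/5). Sum: (-1/4) * e^(1/5).

The tell: with t_0 = -1/4, (1)_k (C = -1/4) is k! itself.
Ratio: r(k) = (1/5) * 1 / [(k+1)] ; factor over Q: parameters, x = (1/5), and C = -1/4.


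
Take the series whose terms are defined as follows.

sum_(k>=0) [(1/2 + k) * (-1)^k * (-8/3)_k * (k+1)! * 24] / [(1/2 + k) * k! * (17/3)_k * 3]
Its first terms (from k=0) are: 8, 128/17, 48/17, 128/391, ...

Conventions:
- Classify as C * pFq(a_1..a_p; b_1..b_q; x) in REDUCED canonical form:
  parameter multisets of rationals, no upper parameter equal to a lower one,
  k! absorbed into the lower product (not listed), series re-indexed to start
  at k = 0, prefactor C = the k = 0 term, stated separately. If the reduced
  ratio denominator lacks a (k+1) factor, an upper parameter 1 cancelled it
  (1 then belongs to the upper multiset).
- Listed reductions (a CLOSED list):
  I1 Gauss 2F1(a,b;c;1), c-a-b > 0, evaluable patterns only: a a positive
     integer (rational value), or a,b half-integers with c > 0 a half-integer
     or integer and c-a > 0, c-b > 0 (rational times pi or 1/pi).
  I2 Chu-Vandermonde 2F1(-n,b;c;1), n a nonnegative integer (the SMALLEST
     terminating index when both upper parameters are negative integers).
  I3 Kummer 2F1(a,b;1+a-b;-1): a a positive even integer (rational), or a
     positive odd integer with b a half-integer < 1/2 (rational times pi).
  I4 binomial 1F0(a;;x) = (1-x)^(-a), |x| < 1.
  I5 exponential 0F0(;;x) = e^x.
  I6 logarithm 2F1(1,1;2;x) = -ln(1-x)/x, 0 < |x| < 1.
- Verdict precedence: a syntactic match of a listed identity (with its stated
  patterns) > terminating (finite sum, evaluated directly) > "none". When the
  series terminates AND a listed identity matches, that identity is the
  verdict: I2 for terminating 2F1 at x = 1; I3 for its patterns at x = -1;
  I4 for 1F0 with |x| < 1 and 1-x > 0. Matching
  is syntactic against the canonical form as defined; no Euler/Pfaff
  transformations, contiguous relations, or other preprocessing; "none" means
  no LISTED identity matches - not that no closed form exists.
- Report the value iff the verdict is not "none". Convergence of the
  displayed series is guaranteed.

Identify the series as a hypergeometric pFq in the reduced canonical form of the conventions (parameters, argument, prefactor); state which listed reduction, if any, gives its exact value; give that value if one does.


Key step: t_0 being 8, the factorial ratio (prefactor 8) (k+a-1)!/(a-1)! is a rising factorial (a)_k.
Ratio: r(k) = (-1) * (k-8/3) (k+2) / [(k+17/3) (k+1)] - rational; roots negated = parameters, x = (-1), C = 8.

Prefactor 8, argument -1: 2F1 with upper {-8/3, 2} over lower {17/3}. Verdict: the Kummer evaluation I3 matches (x = -1; c = 17/3 equals 1+a-b for upper {-8/3, 2}: listed pattern). Its exact value is 56/3.


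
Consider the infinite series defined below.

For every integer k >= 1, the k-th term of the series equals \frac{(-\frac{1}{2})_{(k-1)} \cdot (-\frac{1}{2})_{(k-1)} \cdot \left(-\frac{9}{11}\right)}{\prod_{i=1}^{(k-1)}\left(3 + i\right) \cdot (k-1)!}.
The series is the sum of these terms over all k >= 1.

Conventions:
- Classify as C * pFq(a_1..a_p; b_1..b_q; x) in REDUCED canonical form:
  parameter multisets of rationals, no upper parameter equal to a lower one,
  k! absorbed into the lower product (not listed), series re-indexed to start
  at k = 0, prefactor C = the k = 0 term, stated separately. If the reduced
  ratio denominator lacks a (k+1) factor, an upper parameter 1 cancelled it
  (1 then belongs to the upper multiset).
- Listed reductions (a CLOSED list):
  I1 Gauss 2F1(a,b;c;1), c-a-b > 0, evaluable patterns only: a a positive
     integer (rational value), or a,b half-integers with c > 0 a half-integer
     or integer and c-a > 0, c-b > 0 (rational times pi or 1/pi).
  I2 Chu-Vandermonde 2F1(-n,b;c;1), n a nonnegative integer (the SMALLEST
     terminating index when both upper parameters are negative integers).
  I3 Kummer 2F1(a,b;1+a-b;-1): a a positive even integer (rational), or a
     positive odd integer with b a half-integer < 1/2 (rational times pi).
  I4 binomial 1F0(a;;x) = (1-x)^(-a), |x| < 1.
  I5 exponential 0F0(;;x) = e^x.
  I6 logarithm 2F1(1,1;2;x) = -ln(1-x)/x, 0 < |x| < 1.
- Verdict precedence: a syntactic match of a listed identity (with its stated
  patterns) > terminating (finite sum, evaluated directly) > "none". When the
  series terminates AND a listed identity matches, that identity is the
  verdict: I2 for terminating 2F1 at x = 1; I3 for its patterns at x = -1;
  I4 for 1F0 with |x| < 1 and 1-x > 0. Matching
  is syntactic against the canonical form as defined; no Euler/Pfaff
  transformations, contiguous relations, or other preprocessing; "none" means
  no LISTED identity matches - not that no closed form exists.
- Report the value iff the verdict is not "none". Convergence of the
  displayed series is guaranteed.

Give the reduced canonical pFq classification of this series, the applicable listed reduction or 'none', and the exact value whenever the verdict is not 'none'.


Key step: x = 1 and the lower running product (C = -9/11) is a rising factorial.
Step ratio: r(k) = 1 * (k-\frac{1}{2}) (k-\frac{1}{2}) / [(k+4) (k+1)] - rational; roots negated = parameters, x = 1, C = -\frac{9}{11}.

Canonical form: C = -\frac{9}{11} times 2F1 with upper {-\frac{1}{2}, -\frac{1}{2}}, lower {4}, x = 1. Verdict: the half-integer Gauss pattern (I1) matches (x = 1; upper {-\frac{1}{2}, -\frac{1}{2}} half-integers, c = 4 in the evaluable pattern). Exact value: \left(-\frac{36864}{13475}\right) / \pi.


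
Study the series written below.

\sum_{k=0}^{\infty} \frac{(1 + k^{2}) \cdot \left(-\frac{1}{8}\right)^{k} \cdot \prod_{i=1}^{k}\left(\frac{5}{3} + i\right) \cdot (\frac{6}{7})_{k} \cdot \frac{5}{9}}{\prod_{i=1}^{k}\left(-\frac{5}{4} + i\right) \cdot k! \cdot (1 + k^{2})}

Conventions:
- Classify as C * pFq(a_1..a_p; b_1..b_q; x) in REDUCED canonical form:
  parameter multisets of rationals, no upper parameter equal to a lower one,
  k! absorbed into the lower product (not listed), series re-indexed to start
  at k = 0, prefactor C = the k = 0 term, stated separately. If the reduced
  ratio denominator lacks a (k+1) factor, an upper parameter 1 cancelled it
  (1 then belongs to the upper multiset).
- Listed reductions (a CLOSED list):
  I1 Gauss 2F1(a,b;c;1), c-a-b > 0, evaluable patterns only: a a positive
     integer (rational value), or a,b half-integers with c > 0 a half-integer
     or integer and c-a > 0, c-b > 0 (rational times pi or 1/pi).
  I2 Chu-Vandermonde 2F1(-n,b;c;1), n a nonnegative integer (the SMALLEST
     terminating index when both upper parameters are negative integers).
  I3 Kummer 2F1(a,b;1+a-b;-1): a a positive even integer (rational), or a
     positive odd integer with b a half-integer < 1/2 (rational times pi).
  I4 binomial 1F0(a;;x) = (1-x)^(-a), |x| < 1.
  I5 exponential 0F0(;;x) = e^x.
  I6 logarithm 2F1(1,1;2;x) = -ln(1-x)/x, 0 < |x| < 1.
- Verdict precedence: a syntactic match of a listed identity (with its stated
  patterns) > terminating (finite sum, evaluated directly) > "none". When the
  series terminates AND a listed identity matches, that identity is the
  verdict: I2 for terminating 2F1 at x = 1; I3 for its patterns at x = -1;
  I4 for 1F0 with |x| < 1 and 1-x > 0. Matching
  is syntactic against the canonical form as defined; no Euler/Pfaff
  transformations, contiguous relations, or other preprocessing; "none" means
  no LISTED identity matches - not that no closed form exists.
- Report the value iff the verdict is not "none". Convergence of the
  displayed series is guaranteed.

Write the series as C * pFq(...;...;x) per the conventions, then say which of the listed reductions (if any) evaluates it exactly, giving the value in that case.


x = -\frac{1}{8} here; the reduced form reads 2F1, upper {\frac{6}{7}, \frac{8}{3}}, lower {-\frac{1}{4}}, C = \frac{5}{9}. Verdict: none - at argument -\frac{1}{8} the multisets {\frac{6}{7}, \frac{8}{3}} ; {-\frac{1}{4}} match no listed identity.

The tell: x = -\frac{1}{8} and the factor k^2 + 1 cancels (top and bottom), leaving C = 5/9, x = -1/8.
Consecutive-term ratio: r(k) = -\frac{1}{8} * (k+\frac{6}{7}) (k+\frac{8}{3}) / [(k-\frac{1}{4}) (k+1)] - rational in k. x = -\frac{1}{8}; t_0 = \frac{5}{9}; negate the roots.


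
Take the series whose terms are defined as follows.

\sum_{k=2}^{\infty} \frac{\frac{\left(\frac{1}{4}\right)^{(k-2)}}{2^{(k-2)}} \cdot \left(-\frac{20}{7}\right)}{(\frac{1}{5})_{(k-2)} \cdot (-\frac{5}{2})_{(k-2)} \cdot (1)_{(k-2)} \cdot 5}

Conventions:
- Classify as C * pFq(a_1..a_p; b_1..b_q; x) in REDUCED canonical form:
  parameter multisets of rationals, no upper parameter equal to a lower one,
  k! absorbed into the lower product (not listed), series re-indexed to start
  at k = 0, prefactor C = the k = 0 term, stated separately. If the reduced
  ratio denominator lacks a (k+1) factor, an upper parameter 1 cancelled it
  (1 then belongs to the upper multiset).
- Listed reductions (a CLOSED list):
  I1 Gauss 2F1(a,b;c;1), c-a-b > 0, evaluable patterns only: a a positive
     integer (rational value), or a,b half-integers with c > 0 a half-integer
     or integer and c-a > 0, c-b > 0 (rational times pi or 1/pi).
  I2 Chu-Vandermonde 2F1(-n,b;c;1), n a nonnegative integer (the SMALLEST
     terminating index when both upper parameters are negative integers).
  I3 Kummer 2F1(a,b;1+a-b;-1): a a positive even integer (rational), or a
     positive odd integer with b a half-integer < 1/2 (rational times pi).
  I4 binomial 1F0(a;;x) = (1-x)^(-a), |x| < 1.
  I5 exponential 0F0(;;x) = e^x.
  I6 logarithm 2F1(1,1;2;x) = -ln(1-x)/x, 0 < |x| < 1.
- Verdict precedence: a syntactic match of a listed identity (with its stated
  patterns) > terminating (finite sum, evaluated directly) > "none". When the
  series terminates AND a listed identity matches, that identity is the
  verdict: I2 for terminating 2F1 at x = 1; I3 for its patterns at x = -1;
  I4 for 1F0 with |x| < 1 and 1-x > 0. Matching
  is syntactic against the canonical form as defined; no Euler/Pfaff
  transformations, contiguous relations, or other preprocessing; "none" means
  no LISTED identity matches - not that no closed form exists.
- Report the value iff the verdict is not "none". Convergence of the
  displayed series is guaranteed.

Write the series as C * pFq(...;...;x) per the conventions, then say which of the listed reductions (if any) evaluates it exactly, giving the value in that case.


The series (x = \frac{1}{8}) is 0F2: upper {-}, lower {-\frac{5}{2}, \frac{1}{5}}, prefactor -\frac{4}{7}. Verdict: none here - no I1-I6 shape fits x = \frac{1}{8} with lower {-\frac{5}{2}, \frac{1}{5}}.

Structural cue: t_0 = -\frac{4}{7} here, and the two k-th powers (C = -4/7, x = 1/8) combine into one argument.
Term ratio: r(k) = \frac{1}{8} * 1 / [(k-\frac{5}{2}) (k+\frac{1}{5}) (k+1)] - rational; roots negated = parameters, x = \frac{1}{8}, C = -\frac{4}{7}.


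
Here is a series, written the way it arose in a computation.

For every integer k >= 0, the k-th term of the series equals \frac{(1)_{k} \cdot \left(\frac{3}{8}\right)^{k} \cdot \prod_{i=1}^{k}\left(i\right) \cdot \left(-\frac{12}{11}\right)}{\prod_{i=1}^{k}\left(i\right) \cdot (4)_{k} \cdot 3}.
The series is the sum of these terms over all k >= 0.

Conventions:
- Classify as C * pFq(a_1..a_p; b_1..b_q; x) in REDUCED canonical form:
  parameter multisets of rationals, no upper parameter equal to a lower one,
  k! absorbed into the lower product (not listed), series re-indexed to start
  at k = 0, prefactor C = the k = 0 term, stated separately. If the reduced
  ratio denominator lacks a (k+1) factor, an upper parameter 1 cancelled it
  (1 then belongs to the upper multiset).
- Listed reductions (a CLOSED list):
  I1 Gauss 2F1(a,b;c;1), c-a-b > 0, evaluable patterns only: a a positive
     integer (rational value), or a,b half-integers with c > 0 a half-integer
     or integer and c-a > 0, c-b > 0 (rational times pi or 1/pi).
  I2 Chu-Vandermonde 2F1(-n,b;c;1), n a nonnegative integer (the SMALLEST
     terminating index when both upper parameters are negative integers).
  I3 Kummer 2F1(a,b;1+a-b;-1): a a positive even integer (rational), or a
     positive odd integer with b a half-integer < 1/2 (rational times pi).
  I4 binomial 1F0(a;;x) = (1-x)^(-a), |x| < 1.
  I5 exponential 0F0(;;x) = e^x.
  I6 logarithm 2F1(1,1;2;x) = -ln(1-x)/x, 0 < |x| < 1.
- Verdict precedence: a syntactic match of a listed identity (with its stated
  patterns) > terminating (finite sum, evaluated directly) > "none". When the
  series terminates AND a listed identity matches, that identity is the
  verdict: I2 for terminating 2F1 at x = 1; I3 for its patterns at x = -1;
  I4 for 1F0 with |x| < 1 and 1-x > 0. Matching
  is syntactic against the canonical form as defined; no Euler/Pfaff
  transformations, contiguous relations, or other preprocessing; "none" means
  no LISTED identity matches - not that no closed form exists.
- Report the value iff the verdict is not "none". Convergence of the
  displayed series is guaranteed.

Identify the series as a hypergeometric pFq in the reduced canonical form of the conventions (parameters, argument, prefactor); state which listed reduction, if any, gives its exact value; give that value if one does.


Classification (C = -\frac{4}{11}): 2F1 with upper {1, 1}, lower {4}, argument x = \frac{3}{8}. Verdict: none - this 2F1 at x = \frac{3}{8} matches no listed pattern, and upper {1, 1} holds no stopper.

The tell: with t_0 = -\frac{4}{11}, the constant factors (C = -4/11, x = 3/8) combine into one prefactor.
Step ratio: r(k) = \frac{3}{8} * (k+1) (k+1) / [(k+4) (k+1)] - poly over poly, x = \frac{3}{8} from leading terms; C = -\frac{4}{11} at k = 0.
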